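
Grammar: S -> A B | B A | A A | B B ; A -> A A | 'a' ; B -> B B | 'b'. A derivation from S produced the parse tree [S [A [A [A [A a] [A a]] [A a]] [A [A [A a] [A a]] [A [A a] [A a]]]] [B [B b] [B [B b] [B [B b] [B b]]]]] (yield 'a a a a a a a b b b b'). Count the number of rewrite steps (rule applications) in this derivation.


Every bracketed nonterminal node [X ...] in the tree is produced by exactly one rule application.
Reading the tree off as a leftmost derivation:
  Step 1: S  =>  A B   (applied S -> A B)
  Step 2: A B  =>  A A B   (applied A -> A A)
  Step 3: A A B  =>  A A A B   (applied A -> A A)
  Step 4: A A A B  =>  A A A A B   (applied A -> A A)
  Step 5: A A A A B  =>  a A A A B   (applied A -> a)
  Step 6: a A A A B  =>  a a A A B   (applied A -> a)
  Step 7: a a A A B  =>  a a a A B   (applied A -> a)
  Step 8: a a a A B  =>  a a a A A B   (applied A -> A A)
  Step 9: a a a A A B  =>  a a a A A A B   (applied A -> A A)
  Step 10: a a a A A A B  =>  a a a a A A B   (applied A -> a)
  Step 11: a a a a A A B  =>  a a a a a A B   (applied A -> a)
  Step 12: a a a a a A B  =>  a a a a a A A B   (applied A -> A A)
  Step 13: a a a a a A A B  =>  a a a a a a A B   (applied A -> a)
  Step 14: a a a a a a A B  =>  a a a a a a a B   (applied A -> a)
  Step 15: a a a a a a a B  =>  a a a a a a a B B   (applied B -> B B)
  Step 16: a a a a a a a B B  =>  a a a a a a a b B   (applied B -> b)
  Step 17: a a a a a a a b B  =>  a a a a a a a b B B   (applied B -> B B)
  Step 18: a a a a a a a b B B  =>  a a a a a a a b b B   (applied B -> b)
  Step 19: a a a a a a a b b B  =>  a a a a a a a b b B B   (applied B -> B B)
  Step 20: a a a a a a a b b B B  =>  a a a a a a a b b b B   (applied B -> b)
  Step 21: a a a a a a a b b b B  =>  a a a a a a a b b b b   (applied B -> b)
Final yield: a a a a a a a b b b b
Total rewrite steps: 21

21


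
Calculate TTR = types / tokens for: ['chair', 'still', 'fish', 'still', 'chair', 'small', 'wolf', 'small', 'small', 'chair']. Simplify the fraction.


Tokens: 10
Unique types: ('chair', 'fish', 'small', 'still', 'wolf') = 5
TTR = 5/10
Simplify: divide both by 5 -> 1/2
TTR = 1/2

1/2


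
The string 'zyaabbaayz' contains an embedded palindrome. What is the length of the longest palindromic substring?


Scanning 'zyaabbaayz' for palindromic substrings.
Substring at positions 0-9: 'zyaabbaayz'.
Check: reverse('zyaabbaayz') = 'zyaabbaayz' -> palindrome confirmed.
No longer palindromic substring exists; longest length = 10

10


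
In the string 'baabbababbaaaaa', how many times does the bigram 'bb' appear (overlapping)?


Scanning 'baabbababbaaaaa' for bigram 'bb':
  Position 0: 'ba' -> no
  Position 1: 'aa' -> no
  Position 2: 'ab' -> no
  Position 3: 'bb' -> MATCH
  Position 4: 'ba' -> no
  Position 5: 'ab' -> no
  Position 6: 'ba' -> no
  Position 7: 'ab' -> no
  Position 8: 'bb' -> MATCH
  Position 9: 'ba' -> no
  Position 10: 'aa' -> no
  Position 11: 'aa' -> no
  Position 12: 'aa' -> no
  Position 13: 'aa' -> no
Total matches: 2

2


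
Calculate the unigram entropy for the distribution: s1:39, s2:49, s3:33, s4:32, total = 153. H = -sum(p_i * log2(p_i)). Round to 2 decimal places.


Computing entropy H = -sum(p_i * log2(p_i)):
  s1: p = 39/153 = 0.2549, -p*log2(p) = 0.5027
  s2: p = 49/153 = 0.3203, -p*log2(p) = 0.5261
  s3: p = 33/153 = 0.2157, -p*log2(p) = 0.4773
  s4: p = 32/153 = 0.2092, -p*log2(p) = 0.4721
H = sum of terms = 1.9782
Rounded to 2 decimals: 1.98

1.98


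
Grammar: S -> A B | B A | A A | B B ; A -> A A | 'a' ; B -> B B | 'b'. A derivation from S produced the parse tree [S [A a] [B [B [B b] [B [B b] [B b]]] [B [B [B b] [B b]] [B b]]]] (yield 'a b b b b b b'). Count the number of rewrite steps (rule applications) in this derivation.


Every bracketed nonterminal node [X ...] in the tree is produced by exactly one rule application.
Reading the tree off as a leftmost derivation:
  Step 1: S  =>  A B   (applied S -> A B)
  Step 2: A B  =>  a B   (applied A -> a)
  Step 3: a B  =>  a B B   (applied B -> B B)
  Step 4: a B B  =>  a B B B   (applied B -> B B)
  Step 5: a B B B  =>  a b B B   (applied B -> b)
  Step 6: a b B B  =>  a b B B B   (applied B -> B B)
  Step 7: a b B B B  =>  a b b B B   (applied B -> b)
  Step 8: a b b B B  =>  a b b b B   (applied B -> b)
  Step 9: a b b b B  =>  a b b b B B   (applied B -> B B)
  Step 10: a b b b B B  =>  a b b b B B B   (applied B -> B B)
  Step 11: a b b b B B B  =>  a b b b b B B   (applied B -> b)
  Step 12: a b b b b B B  =>  a b b b b b B   (applied B -> b)
  Step 13: a b b b b b B  =>  a b b b b b b   (applied B -> b)
Final yield: a b b b b b b
Total rewrite steps: 13

13


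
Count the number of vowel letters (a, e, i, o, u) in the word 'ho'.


Scanning each character of 'ho':
  Position 1: 'h' -> consonant (running count: 0)
  Position 2: 'o' -> vowel (running count: 1)
Total vowels: 1

1


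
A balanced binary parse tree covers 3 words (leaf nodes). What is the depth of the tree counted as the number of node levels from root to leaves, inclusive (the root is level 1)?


In a balanced binary tree with n leaves the deepest leaf is ceil(log2(n)) edges below the root,
so counting node levels inclusive of root and leaves gives ceil(log2(n)) + 1 levels.
log2(3) = 1.5850
ceil(1.5850) = 2
levels = 2 + 1 = 3

3


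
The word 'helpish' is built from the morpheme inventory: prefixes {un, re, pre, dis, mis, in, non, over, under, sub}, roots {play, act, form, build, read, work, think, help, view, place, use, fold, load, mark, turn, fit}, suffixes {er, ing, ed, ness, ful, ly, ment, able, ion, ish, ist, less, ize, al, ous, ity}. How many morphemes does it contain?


Segmenting 'helpish' against the inventory:
  'help' -> root (morpheme 1)
  'ish' -> suffix (morpheme 2)
Total morphemes: 2

2


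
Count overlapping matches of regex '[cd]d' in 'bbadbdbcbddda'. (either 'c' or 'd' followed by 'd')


Pattern: [cd]d means either 'c' or 'd' followed by 'd'.
Scanning 'bbadbdbcbddda' position-by-position:
  Pos 0: window 'bb' -> no
  Pos 1: window 'ba' -> no
  Pos 2: window 'ad' -> no
  Pos 3: window 'db' -> no
  Pos 4: window 'bd' -> no
  Pos 5: window 'db' -> no
  Pos 6: window 'bc' -> no
  Pos 7: window 'cb' -> no
  Pos 8: window 'bd' -> no
  Pos 9: window 'dd' -> MATCH
  Pos 10: window 'dd' -> MATCH
  Pos 11: window 'da' -> no
  Pos 12: window 'a' -> no
Total matches: 2

2


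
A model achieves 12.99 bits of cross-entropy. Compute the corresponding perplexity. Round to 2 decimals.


Perplexity formula: PP = 2^H
H = 12.99
PP = 2^12.99
Decompose: 2^12.99 = 2^12 * 2^0.99
2^12 = 4096, 2^0.99 ~ 1.9861850
PP ~ 4096 * 1.9861850 = 8135.4137600
Rounded to 2 decimals: 8135.41

8135.41


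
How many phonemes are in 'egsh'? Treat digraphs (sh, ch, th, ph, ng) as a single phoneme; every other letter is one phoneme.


Parsing 'egsh' greedily, digraphs first:
  'e' -> vowel phoneme (phonemes so far: 1)
  'g' -> consonant phoneme (phonemes so far: 2)
  'sh' -> digraph (1 consonant phoneme) (phonemes so far: 3)
Total phonemes: 3

3


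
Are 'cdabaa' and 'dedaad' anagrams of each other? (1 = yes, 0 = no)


Sort characters of 'cdabaa': 'aaabcd'
Sort characters of 'dedaad': 'aaddde'
Sorted forms differ -> they are NOT anagrams
Result: 0

0


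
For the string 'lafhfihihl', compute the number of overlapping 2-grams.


String 'lafhfihihl' has length L = 10.
Number of overlapping n-grams = L - n + 1
Substituting: 10 - 2 + 1 = 9

9


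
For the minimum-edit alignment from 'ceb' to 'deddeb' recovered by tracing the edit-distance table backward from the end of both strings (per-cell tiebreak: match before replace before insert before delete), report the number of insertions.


Edit distance = 4. Backtracking from cell (3, 6) with preference match > replace > insert > delete,
then listing the resulting alignment 'ceb' -> 'deddeb' left to right:
  Step 1: insert 'd' [insertion #1]
  Step 2: insert 'e' [insertion #2]
  Step 3: insert 'd' [insertion #3]
  Step 4: replace c->d
  Step 5: keep 'e'
  Step 6: keep 'b'
Total insertions: 3

3


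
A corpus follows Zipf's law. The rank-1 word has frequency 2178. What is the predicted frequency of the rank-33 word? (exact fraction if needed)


Zipf's law: freq(rank) = f1 / rank
f1 = 2178, rank = 33
freq = 2178 / 33
= 66

66


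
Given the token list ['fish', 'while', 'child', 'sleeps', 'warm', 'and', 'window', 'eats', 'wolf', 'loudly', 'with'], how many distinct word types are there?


Listing all tokens and tracking unique types:
  Token 1: 'fish' -> NEW (unique so far: 1)
  Token 2: 'while' -> NEW (unique so far: 2)
  Token 3: 'child' -> NEW (unique so far: 3)
  Token 4: 'sleeps' -> NEW (unique so far: 4)
  Token 5: 'warm' -> NEW (unique so far: 5)
  Token 6: 'and' -> NEW (unique so far: 6)
  Token 7: 'window' -> NEW (unique so far: 7)
  Token 8: 'eats' -> NEW (unique so far: 8)
  Token 9: 'wolf' -> NEW (unique so far: 9)
  Token 10: 'loudly' -> NEW (unique so far: 10)
  Token 11: 'with' -> NEW (unique so far: 11)
Unique types: ('and', 'child', 'eats', 'fish', 'loudly', 'sleeps', 'warm', 'while', 'window', 'with', 'wolf')
Vocabulary size: 11

11


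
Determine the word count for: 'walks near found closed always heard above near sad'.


Counting words by splitting on spaces:
  Word 1: 'walks'
  Word 2: 'near'
  Word 3: 'found'
  Word 4: 'closed'
  Word 5: 'always'
  Word 6: 'heard'
  Word 7: 'above'
  Word 8: 'near'
  Word 9: 'sad'
Total words: 9

9


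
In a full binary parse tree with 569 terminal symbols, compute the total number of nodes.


Leaf nodes (terminals): 569
Internal nodes = n - 1 = 569 - 1 = 568
Total = leaves + internal = 569 + 568 = 1137

1137


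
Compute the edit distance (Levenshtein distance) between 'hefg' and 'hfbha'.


Building DP table for s1='hefg' (len 4) and s2='hfbha' (len 5):
       h  f  b  h  a
    0  1  2  3  4  5
  h 1  0  1  2  3  4
  e 2  1  1  2  3  4
  f 3  2  1  2  3  4
  g 4  3  2  2  3  4
Edit distance = dp[4][5] = 4

4


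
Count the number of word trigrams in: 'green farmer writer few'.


Word trigrams from [4] words:
  Trigram 1: (green farmer writer)
  Trigram 2: (farmer writer few)
Total word trigrams: 4 - 2 = 2

2


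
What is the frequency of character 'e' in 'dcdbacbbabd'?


Scanning 'dcdbacbbabd' for 'e':
  No matches found.
Total occurrences of 'e': 0

0


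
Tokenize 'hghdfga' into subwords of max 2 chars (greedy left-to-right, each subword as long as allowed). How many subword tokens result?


'hghdfga' has 7 characters.
Chunking with max size 2:
  Chunk 1: 'hg' (positions 0-1)
  Chunk 2: 'hd' (positions 2-3)
  Chunk 3: 'fg' (positions 4-5)
  Chunk 4: 'a' (positions 6-6)
Total chunks: ceil(7 / 2) = 4

4


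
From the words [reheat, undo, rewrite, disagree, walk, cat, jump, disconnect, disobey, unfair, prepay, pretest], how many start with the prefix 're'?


Checking each word for prefix 're':
  'reheat' -> YES, starts with 're' (count: 1)
  'undo' -> no (count: 1)
  'rewrite' -> YES, starts with 're' (count: 2)
  'disagree' -> no (count: 2)
  'walk' -> no (count: 2)
  'cat' -> no (count: 2)
  'jump' -> no (count: 2)
  'disconnect' -> no (count: 2)
  'disobey' -> no (count: 2)
  'unfair' -> no (count: 2)
  'prepay' -> no (count: 2)
  'pretest' -> no (count: 2)
Total with prefix 're': 2

2


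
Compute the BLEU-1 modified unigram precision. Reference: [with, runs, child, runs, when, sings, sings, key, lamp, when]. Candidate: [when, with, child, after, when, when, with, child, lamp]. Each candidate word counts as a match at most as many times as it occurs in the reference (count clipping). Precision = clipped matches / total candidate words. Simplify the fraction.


Reference word counts: {'child': 1, 'key': 1, 'lamp': 1, 'runs': 2, 'sings': 2, 'when': 2, 'with': 1}
Checking each candidate word (with clipping):
  'when' -> in reference (ref count 2, used 1/2) -> match (matches: 1)
  'with' -> in reference (ref count 1, used 1/1) -> match (matches: 2)
  'child' -> in reference (ref count 1, used 1/1) -> match (matches: 3)
  'after' -> not in reference -> no match (matches: 3)
  'when' -> in reference (ref count 2, used 2/2) -> match (matches: 4)
  'when' -> ref count 2 already used up (2/2) -> clipped, no match (matches: 4)
  'with' -> ref count 1 already used up (1/1) -> clipped, no match (matches: 4)
  'child' -> ref count 1 already used up (1/1) -> clipped, no match (matches: 4)
  'lamp' -> in reference (ref count 1, used 1/1) -> match (matches: 5)
Clipped matches: 5, Candidate length: 9
Precision = 5/9

5/9


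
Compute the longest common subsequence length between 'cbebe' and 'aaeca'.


DP table for LCS of 'cbebe' and 'aaeca':
       a  a  e  c  a
    0  0  0  0  0  0
  c 0  0  0  0  1  1
  b 0  0  0  0  1  1
  e 0  0  0  1  1  1
  b 0  0  0  1  1  1
  e 0  0  0  1  1  1
LCS: 'c'
LCS length = 1

1


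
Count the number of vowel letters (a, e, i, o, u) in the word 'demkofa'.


Scanning each character of 'demkofa':
  Position 1: 'd' -> consonant (running count: 0)
  Position 2: 'e' -> vowel (running count: 1)
  Position 3: 'm' -> consonant (running count: 1)
  Position 4: 'k' -> consonant (running count: 1)
  Position 5: 'o' -> vowel (running count: 2)
  Position 6: 'f' -> consonant (running count: 2)
  Position 7: 'a' -> vowel (running count: 3)
Total vowels: 3

3


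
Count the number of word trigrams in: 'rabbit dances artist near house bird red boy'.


Word trigrams from [8] words:
  Trigram 1: (rabbit dances artist)
  Trigram 2: (dances artist near)
  Trigram 3: (artist near house)
  Trigram 4: (near house bird)
  Trigram 5: (house bird red)
  Trigram 6: (bird red boy)
Total word trigrams: 8 - 2 = 6

6


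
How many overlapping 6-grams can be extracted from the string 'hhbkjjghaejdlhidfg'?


String 'hhbkjjghaejdlhidfg' has length L = 18.
Number of overlapping n-grams = L - n + 1
Substituting: 18 - 6 + 1 = 13

13


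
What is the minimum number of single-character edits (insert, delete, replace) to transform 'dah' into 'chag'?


Building DP table for s1='dah' (len 3) and s2='chag' (len 4):
       c  h  a  g
    0  1  2  3  4
  d 1  1  2  3  4
  a 2  2  2  2  3
  h 3  3  2  3  3
Edit distance = dp[3][4] = 3

3


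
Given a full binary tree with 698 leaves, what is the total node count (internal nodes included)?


Leaf nodes (terminals): 698
Internal nodes = n - 1 = 698 - 1 = 697
Total = leaves + internal = 698 + 697 = 1395

1395


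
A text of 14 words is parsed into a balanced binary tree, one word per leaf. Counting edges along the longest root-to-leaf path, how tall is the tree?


In a balanced binary tree with n leaves the deepest leaf is ceil(log2(n)) edges below the root.
log2(14) = 3.8074
ceil(3.8074) = 4
height (edges) = 4

4


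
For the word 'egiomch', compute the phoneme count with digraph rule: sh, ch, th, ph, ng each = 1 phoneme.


Parsing 'egiomch' greedily, digraphs first:
  'e' -> vowel phoneme (phonemes so far: 1)
  'g' -> consonant phoneme (phonemes so far: 2)
  'i' -> vowel phoneme (phonemes so far: 3)
  'o' -> vowel phoneme (phonemes so far: 4)
  'm' -> consonant phoneme (phonemes so far: 5)
  'ch' -> digraph (1 consonant phoneme) (phonemes so far: 6)
Total phonemes: 6

6


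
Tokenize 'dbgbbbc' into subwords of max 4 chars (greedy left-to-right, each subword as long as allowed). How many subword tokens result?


'dbgbbbc' has 7 characters.
Chunking with max size 4:
  Chunk 1: 'dbgb' (positions 0-3)
  Chunk 2: 'bbc' (positions 4-6)
Total chunks: ceil(7 / 4) = 2

2


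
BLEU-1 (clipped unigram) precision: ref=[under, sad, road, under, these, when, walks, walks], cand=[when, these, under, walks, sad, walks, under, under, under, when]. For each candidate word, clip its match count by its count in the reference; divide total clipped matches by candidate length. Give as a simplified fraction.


Reference word counts: {'road': 1, 'sad': 1, 'these': 1, 'under': 2, 'walks': 2, 'when': 1}
Checking each candidate word (with clipping):
  'when' -> in reference (ref count 1, used 1/1) -> match (matches: 1)
  'these' -> in reference (ref count 1, used 1/1) -> match (matches: 2)
  'under' -> in reference (ref count 2, used 1/2) -> match (matches: 3)
  'walks' -> in reference (ref count 2, used 1/2) -> match (matches: 4)
  'sad' -> in reference (ref count 1, used 1/1) -> match (matches: 5)
  'walks' -> in reference (ref count 2, used 2/2) -> match (matches: 6)
  'under' -> in reference (ref count 2, used 2/2) -> match (matches: 7)
  'under' -> ref count 2 already used up (2/2) -> clipped, no match (matches: 7)
  'under' -> ref count 2 already used up (2/2) -> clipped, no match (matches: 7)
  'when' -> ref count 1 already used up (1/1) -> clipped, no match (matches: 7)
Clipped matches: 7, Candidate length: 10
Precision = 7/10

7/10


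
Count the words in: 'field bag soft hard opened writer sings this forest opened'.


Counting words by splitting on spaces:
  Word 1: 'field'
  Word 2: 'bag'
  Word 3: 'soft'
  Word 4: 'hard'
  Word 5: 'opened'
  Word 6: 'writer'
  Word 7: 'sings'
  Word 8: 'this'
  Word 9: 'forest'
  Word 10: 'opened'
Total words: 10

10


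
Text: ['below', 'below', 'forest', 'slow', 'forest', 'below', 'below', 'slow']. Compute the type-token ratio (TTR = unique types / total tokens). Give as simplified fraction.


Tokens: 8
Unique types: ('below', 'forest', 'slow') = 3
TTR = 3/8
Already in lowest terms.

3/8


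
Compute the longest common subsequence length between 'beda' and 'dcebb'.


DP table for LCS of 'beda' and 'dcebb':
       d  c  e  b  b
    0  0  0  0  0  0
  b 0  0  0  0  1  1
  e 0  0  0  1  1  1
  d 0  1  1  1  1  1
  a 0  1  1  1  1  1
LCS: 'b'
LCS length = 1

1


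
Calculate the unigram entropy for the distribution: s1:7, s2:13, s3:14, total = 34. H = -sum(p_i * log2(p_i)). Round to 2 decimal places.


Computing entropy H = -sum(p_i * log2(p_i)):
  s1: p = 7/34 = 0.2059, -p*log2(p) = 0.4694
  s2: p = 13/34 = 0.3824, -p*log2(p) = 0.5303
  s3: p = 14/34 = 0.4118, -p*log2(p) = 0.5271
H = sum of terms = 1.5268
Rounded to 2 decimals: 1.53

1.53


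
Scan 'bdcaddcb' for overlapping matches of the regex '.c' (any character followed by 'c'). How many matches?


Pattern: .c means any character followed by 'c'.
Scanning 'bdcaddcb' position-by-position:
  Pos 0: window 'bd' -> no
  Pos 1: window 'dc' -> MATCH
  Pos 2: window 'ca' -> no
  Pos 3: window 'ad' -> no
  Pos 4: window 'dd' -> no
  Pos 5: window 'dc' -> MATCH
  Pos 6: window 'cb' -> no
  Pos 7: window 'b' -> no
Total matches: 2

2


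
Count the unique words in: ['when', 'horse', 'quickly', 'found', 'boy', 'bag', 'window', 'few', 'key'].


Listing all tokens and tracking unique types:
  Token 1: 'when' -> NEW (unique so far: 1)
  Token 2: 'horse' -> NEW (unique so far: 2)
  Token 3: 'quickly' -> NEW (unique so far: 3)
  Token 4: 'found' -> NEW (unique so far: 4)
  Token 5: 'boy' -> NEW (unique so far: 5)
  Token 6: 'bag' -> NEW (unique so far: 6)
  Token 7: 'window' -> NEW (unique so far: 7)
  Token 8: 'few' -> NEW (unique so far: 8)
  Token 9: 'key' -> NEW (unique so far: 9)
Unique types: ('bag', 'boy', 'few', 'found', 'horse', 'key', 'quickly', 'when', 'window')
Vocabulary size: 9

9


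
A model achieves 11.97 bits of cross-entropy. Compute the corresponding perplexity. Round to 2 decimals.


Perplexity formula: PP = 2^H
H = 11.97
PP = 2^11.97
Decompose: 2^11.97 = 2^11 * 2^0.97
2^11 = 2048, 2^0.97 ~ 1.9588406
PP ~ 2048 * 1.9588406 = 4011.7055488
Rounded to 2 decimals: 4011.71

4011.71


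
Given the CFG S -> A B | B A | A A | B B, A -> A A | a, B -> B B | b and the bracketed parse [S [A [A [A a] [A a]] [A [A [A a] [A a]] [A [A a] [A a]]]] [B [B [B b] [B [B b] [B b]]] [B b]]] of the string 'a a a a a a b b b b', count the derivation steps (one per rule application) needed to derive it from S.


Every bracketed nonterminal node [X ...] in the tree is produced by exactly one rule application.
Reading the tree off as a leftmost derivation:
  Step 1: S  =>  A B   (applied S -> A B)
  Step 2: A B  =>  A A B   (applied A -> A A)
  Step 3: A A B  =>  A A A B   (applied A -> A A)
  Step 4: A A A B  =>  a A A B   (applied A -> a)
  Step 5: a A A B  =>  a a A B   (applied A -> a)
  Step 6: a a A B  =>  a a A A B   (applied A -> A A)
  Step 7: a a A A B  =>  a a A A A B   (applied A -> A A)
  Step 8: a a A A A B  =>  a a a A A B   (applied A -> a)
  Step 9: a a a A A B  =>  a a a a A B   (applied A -> a)
  Step 10: a a a a A B  =>  a a a a A A B   (applied A -> A A)
  Step 11: a a a a A A B  =>  a a a a a A B   (applied A -> a)
  Step 12: a a a a a A B  =>  a a a a a a B   (applied A -> a)
  Step 13: a a a a a a B  =>  a a a a a a B B   (applied B -> B B)
  Step 14: a a a a a a B B  =>  a a a a a a B B B   (applied B -> B B)
  Step 15: a a a a a a B B B  =>  a a a a a a b B B   (applied B -> b)
  Step 16: a a a a a a b B B  =>  a a a a a a b B B B   (applied B -> B B)
  Step 17: a a a a a a b B B B  =>  a a a a a a b b B B   (applied B -> b)
  Step 18: a a a a a a b b B B  =>  a a a a a a b b b B   (applied B -> b)
  Step 19: a a a a a a b b b B  =>  a a a a a a b b b b   (applied B -> b)
Final yield: a a a a a a b b b b
Total rewrite steps: 19

19


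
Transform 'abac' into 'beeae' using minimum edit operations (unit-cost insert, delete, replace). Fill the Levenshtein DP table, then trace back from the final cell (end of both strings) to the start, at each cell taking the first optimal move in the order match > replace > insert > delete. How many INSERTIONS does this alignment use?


Edit distance = 4. Backtracking from cell (4, 5) with preference match > replace > insert > delete,
then listing the resulting alignment 'abac' -> 'beeae' left to right:
  Step 1: insert 'b' [insertion #1]
  Step 2: replace a->e
  Step 3: replace b->e
  Step 4: keep 'a'
  Step 5: replace c->e
Total insertions: 1

1


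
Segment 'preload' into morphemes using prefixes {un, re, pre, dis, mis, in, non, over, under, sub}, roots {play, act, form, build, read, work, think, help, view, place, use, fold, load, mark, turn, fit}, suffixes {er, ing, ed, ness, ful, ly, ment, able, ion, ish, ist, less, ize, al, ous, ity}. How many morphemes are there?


Segmenting 'preload' against the inventory:
  'pre' -> prefix (morpheme 1)
  'load' -> root (morpheme 2)
Total morphemes: 2

2


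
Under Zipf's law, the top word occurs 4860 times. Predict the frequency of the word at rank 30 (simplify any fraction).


Zipf's law: freq(rank) = f1 / rank
f1 = 4860, rank = 30
freq = 4860 / 30
= 162

162


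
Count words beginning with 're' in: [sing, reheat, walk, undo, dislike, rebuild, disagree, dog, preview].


Checking each word for prefix 're':
  'sing' -> no (count: 0)
  'reheat' -> YES, starts with 're' (count: 1)
  'walk' -> no (count: 1)
  'undo' -> no (count: 1)
  'dislike' -> no (count: 1)
  'rebuild' -> YES, starts with 're' (count: 2)
  'disagree' -> no (count: 2)
  'dog' -> no (count: 2)
  'preview' -> no (count: 2)
Total with prefix 're': 2

2


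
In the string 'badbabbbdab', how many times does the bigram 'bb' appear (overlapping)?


Scanning 'badbabbbdab' for bigram 'bb':
  Position 0: 'ba' -> no
  Position 1: 'ad' -> no
  Position 2: 'db' -> no
  Position 3: 'ba' -> no
  Position 4: 'ab' -> no
  Position 5: 'bb' -> MATCH
  Position 6: 'bb' -> MATCH
  Position 7: 'bd' -> no
  Position 8: 'da' -> no
  Position 9: 'ab' -> no
Total matches: 2

2


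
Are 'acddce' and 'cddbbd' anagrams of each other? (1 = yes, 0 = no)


Sort characters of 'acddce': 'accdde'
Sort characters of 'cddbbd': 'bbcddd'
Sorted forms differ -> they are NOT anagrams
Result: 0

0


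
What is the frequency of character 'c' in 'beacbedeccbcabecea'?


Scanning 'beacbedeccbcabecea' for 'c':
  Position 3: 'c' -> MATCH (count: 1)
  Position 8: 'c' -> MATCH (count: 2)
  Position 9: 'c' -> MATCH (count: 3)
  Position 11: 'c' -> MATCH (count: 4)
  Position 15: 'c' -> MATCH (count: 5)
Total occurrences of 'c': 5

5


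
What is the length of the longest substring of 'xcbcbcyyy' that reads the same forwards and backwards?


Scanning 'xcbcbcyyy' for palindromic substrings.
Substring at positions 1-5: 'cbcbc'.
Check: reverse('cbcbc') = 'cbcbc' -> palindrome confirmed.
Neighbouring characters ('x' / 'y') break symmetry, so it cannot extend further.
No longer palindromic substring exists; longest length = 5

5


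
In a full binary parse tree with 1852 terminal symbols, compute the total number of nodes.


Leaf nodes (terminals): 1852
Internal nodes = n - 1 = 1852 - 1 = 1851
Total = leaves + internal = 1852 + 1851 = 3703

3703


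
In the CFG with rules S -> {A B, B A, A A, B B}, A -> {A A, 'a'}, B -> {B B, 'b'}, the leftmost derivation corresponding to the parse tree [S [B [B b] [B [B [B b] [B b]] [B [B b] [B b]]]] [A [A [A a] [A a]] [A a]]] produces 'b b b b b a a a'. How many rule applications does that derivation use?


Every bracketed nonterminal node [X ...] in the tree is produced by exactly one rule application.
Reading the tree off as a leftmost derivation:
  Step 1: S  =>  B A   (applied S -> B A)
  Step 2: B A  =>  B B A   (applied B -> B B)
  Step 3: B B A  =>  b B A   (applied B -> b)
  Step 4: b B A  =>  b B B A   (applied B -> B B)
  Step 5: b B B A  =>  b B B B A   (applied B -> B B)
  Step 6: b B B B A  =>  b b B B A   (applied B -> b)
  Step 7: b b B B A  =>  b b b B A   (applied B -> b)
  Step 8: b b b B A  =>  b b b B B A   (applied B -> B B)
  Step 9: b b b B B A  =>  b b b b B A   (applied B -> b)
  Step 10: b b b b B A  =>  b b b b b A   (applied B -> b)
  Step 11: b b b b b A  =>  b b b b b A A   (applied A -> A A)
  Step 12: b b b b b A A  =>  b b b b b A A A   (applied A -> A A)
  Step 13: b b b b b A A A  =>  b b b b b a A A   (applied A -> a)
  Step 14: b b b b b a A A  =>  b b b b b a a A   (applied A -> a)
  Step 15: b b b b b a a A  =>  b b b b b a a a   (applied A -> a)
Final yield: b b b b b a a a
Total rewrite steps: 15

15


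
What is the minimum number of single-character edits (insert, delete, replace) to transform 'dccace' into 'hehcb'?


Building DP table for s1='dccace' (len 6) and s2='hehcb' (len 5):
       h  e  h  c  b
    0  1  2  3  4  5
  d 1  1  2  3  4  5
  c 2  2  2  3  3  4
  c 3  3  3  3  3  4
  a 4  4  4  4  4  4
  c 5  5  5  5  4  5
  e 6  6  5  6  5  5
Edit distance = dp[6][5] = 5

5


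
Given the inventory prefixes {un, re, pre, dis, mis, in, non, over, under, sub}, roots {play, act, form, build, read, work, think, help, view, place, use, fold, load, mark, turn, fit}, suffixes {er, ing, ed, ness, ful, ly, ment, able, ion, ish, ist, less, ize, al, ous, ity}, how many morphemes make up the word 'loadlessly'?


Segmenting 'loadlessly' against the inventory:
  'load' -> root (morpheme 1)
  'less' -> suffix (morpheme 2)
  'ly' -> suffix (morpheme 3)
Total morphemes: 3

3


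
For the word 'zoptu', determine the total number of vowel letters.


Scanning each character of 'zoptu':
  Position 1: 'z' -> consonant (running count: 0)
  Position 2: 'o' -> vowel (running count: 1)
  Position 3: 'p' -> consonant (running count: 1)
  Position 4: 't' -> consonant (running count: 1)
  Position 5: 'u' -> vowel (running count: 2)
Total vowels: 2

2


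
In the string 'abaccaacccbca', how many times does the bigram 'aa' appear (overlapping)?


Scanning 'abaccaacccbca' for bigram 'aa':
  Position 0: 'ab' -> no
  Position 1: 'ba' -> no
  Position 2: 'ac' -> no
  Position 3: 'cc' -> no
  Position 4: 'ca' -> no
  Position 5: 'aa' -> MATCH
  Position 6: 'ac' -> no
  Position 7: 'cc' -> no
  Position 8: 'cc' -> no
  Position 9: 'cb' -> no
  Position 10: 'bc' -> no
  Position 11: 'ca' -> no
Total matches: 1

1


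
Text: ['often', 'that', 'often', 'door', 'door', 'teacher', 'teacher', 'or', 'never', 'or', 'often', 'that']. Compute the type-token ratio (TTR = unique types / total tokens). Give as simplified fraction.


Tokens: 12
Unique types: ('door', 'never', 'often', 'or', 'teacher', 'that') = 6
TTR = 6/12
Simplify: divide both by 6 -> 1/2
TTR = 1/2

1/2


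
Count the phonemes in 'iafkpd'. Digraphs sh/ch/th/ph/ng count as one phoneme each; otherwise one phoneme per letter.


Parsing 'iafkpd' greedily, digraphs first:
  'i' -> vowel phoneme (phonemes so far: 1)
  'a' -> vowel phoneme (phonemes so far: 2)
  'f' -> consonant phoneme (phonemes so far: 3)
  'k' -> consonant phoneme (phonemes so far: 4)
  'p' -> consonant phoneme (phonemes so far: 5)
  'd' -> consonant phoneme (phonemes so far: 6)
Total phonemes: 6

6


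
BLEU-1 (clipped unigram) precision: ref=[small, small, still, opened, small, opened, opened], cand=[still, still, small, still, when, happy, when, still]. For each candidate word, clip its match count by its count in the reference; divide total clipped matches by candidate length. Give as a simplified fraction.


Reference word counts: {'opened': 3, 'small': 3, 'still': 1}
Checking each candidate word (with clipping):
  'still' -> in reference (ref count 1, used 1/1) -> match (matches: 1)
  'still' -> ref count 1 already used up (1/1) -> clipped, no match (matches: 1)
  'small' -> in reference (ref count 3, used 1/3) -> match (matches: 2)
  'still' -> ref count 1 already used up (1/1) -> clipped, no match (matches: 2)
  'when' -> not in reference -> no match (matches: 2)
  'happy' -> not in reference -> no match (matches: 2)
  'when' -> not in reference -> no match (matches: 2)
  'still' -> ref count 1 already used up (1/1) -> clipped, no match (matches: 2)
Clipped matches: 2, Candidate length: 8
Precision = 2/8 = 1/4

1/4


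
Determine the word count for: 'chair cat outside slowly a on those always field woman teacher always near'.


Counting words by splitting on spaces:
  Word 1: 'chair'
  Word 2: 'cat'
  Word 3: 'outside'
  Word 4: 'slowly'
  Word 5: 'a'
  Word 6: 'on'
  Word 7: 'those'
  Word 8: 'always'
  Word 9: 'field'
  Word 10: 'woman'
  Word 11: 'teacher'
  Word 12: 'always'
  Word 13: 'near'
Total words: 13

13


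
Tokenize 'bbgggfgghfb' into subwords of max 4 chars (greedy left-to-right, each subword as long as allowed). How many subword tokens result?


'bbgggfgghfb' has 11 characters.
Chunking with max size 4:
  Chunk 1: 'bbgg' (positions 0-3)
  Chunk 2: 'gfgg' (positions 4-7)
  Chunk 3: 'hfb' (positions 8-10)
Total chunks: ceil(11 / 4) = 3

3


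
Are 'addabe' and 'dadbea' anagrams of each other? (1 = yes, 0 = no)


Sort characters of 'addabe': 'aabdde'
Sort characters of 'dadbea': 'aabdde'
Sorted forms match -> they ARE anagrams
Result: 1

1


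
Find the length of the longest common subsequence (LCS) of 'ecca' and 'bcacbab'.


DP table for LCS of 'ecca' and 'bcacbab':
       b  c  a  c  b  a  b
    0  0  0  0  0  0  0  0
  e 0  0  0  0  0  0  0  0
  c 0  0  1  1  1  1  1  1
  c 0  0  1  1  2  2  2  2
  a 0  0  1  2  2  2  3  3
LCS: 'cca'
LCS length = 3

3


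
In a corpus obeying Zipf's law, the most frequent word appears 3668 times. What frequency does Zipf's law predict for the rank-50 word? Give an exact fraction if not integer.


Zipf's law: freq(rank) = f1 / rank
f1 = 3668, rank = 50
freq = 3668 / 50
GCD(3668, 50) = 2
Simplified: 1834/25

1834/25


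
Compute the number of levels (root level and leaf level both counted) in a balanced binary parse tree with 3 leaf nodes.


In a balanced binary tree with n leaves the deepest leaf is ceil(log2(n)) edges below the root,
so counting node levels inclusive of root and leaves gives ceil(log2(n)) + 1 levels.
log2(3) = 1.5850
ceil(1.5850) = 2
levels = 2 + 1 = 3

3


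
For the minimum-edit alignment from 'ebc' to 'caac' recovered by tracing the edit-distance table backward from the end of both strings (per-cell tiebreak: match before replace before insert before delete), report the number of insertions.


Edit distance = 3. Backtracking from cell (3, 4) with preference match > replace > insert > delete,
then listing the resulting alignment 'ebc' -> 'caac' left to right:
  Step 1: insert 'c' [insertion #1]
  Step 2: replace e->a
  Step 3: replace b->a
  Step 4: keep 'c'
Total insertions: 1

1


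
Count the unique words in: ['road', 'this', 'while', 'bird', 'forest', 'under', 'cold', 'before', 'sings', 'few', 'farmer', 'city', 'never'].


Listing all tokens and tracking unique types:
  Token 1: 'road' -> NEW (unique so far: 1)
  Token 2: 'this' -> NEW (unique so far: 2)
  Token 3: 'while' -> NEW (unique so far: 3)
  Token 4: 'bird' -> NEW (unique so far: 4)
  Token 5: 'forest' -> NEW (unique so far: 5)
  Token 6: 'under' -> NEW (unique so far: 6)
  Token 7: 'cold' -> NEW (unique so far: 7)
  Token 8: 'before' -> NEW (unique so far: 8)
  Token 9: 'sings' -> NEW (unique so far: 9)
  Token 10: 'few' -> NEW (unique so far: 10)
  Token 11: 'farmer' -> NEW (unique so far: 11)
  Token 12: 'city' -> NEW (unique so far: 12)
  Token 13: 'never' -> NEW (unique so far: 13)
Unique types: ('before', 'bird', 'city', 'cold', 'farmer', 'few', 'forest', 'never', 'road', 'sings', 'this', 'under', 'while')
Vocabulary size: 13

13


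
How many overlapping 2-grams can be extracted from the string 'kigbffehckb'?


String 'kigbffehckb' has length L = 11.
Number of overlapping n-grams = L - n + 1
Substituting: 11 - 2 + 1 = 10

10


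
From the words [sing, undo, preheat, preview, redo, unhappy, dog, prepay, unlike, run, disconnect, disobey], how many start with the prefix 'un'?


Checking each word for prefix 'un':
  'sing' -> no (count: 0)
  'undo' -> YES, starts with 'un' (count: 1)
  'preheat' -> no (count: 1)
  'preview' -> no (count: 1)
  'redo' -> no (count: 1)
  'unhappy' -> YES, starts with 'un' (count: 2)
  'dog' -> no (count: 2)
  'prepay' -> no (count: 2)
  'unlike' -> YES, starts with 'un' (count: 3)
  'run' -> no (count: 3)
  'disconnect' -> no (count: 3)
  'disobey' -> no (count: 3)
Total with prefix 'un': 3

3


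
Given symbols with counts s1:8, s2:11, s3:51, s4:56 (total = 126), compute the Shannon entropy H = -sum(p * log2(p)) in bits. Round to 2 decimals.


Computing entropy H = -sum(p_i * log2(p_i)):
  s1: p = 8/126 = 0.0635, -p*log2(p) = 0.2525
  s2: p = 11/126 = 0.0873, -p*log2(p) = 0.3071
  s3: p = 51/126 = 0.4048, -p*log2(p) = 0.5282
  s4: p = 56/126 = 0.4444, -p*log2(p) = 0.5200
H = sum of terms = 1.6078
Rounded to 2 decimals: 1.61

1.61


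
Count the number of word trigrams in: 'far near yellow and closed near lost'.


Word trigrams from [7] words:
  Trigram 1: (far near yellow)
  Trigram 2: (near yellow and)
  Trigram 3: (yellow and closed)
  Trigram 4: (and closed near)
  Trigram 5: (closed near lost)
Total word trigrams: 7 - 2 = 5

5


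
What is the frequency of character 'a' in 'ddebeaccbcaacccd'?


Scanning 'ddebeaccbcaacccd' for 'a':
  Position 5: 'a' -> MATCH (count: 1)
  Position 10: 'a' -> MATCH (count: 2)
  Position 11: 'a' -> MATCH (count: 3)
Total occurrences of 'a': 3

3


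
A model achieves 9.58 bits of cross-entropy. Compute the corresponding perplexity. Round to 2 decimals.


Perplexity formula: PP = 2^H
H = 9.58
PP = 2^9.58
Decompose: 2^9.58 = 2^9 * 2^0.58
2^9 = 512, 2^0.58 ~ 1.4948492
PP ~ 512 * 1.4948492 = 765.3627904
Rounded to 2 decimals: 765.36

765.36


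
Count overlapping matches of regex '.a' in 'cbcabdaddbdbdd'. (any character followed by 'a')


Pattern: .a means any character followed by 'a'.
Scanning 'cbcabdaddbdbdd' position-by-position:
  Pos 0: window 'cb' -> no
  Pos 1: window 'bc' -> no
  Pos 2: window 'ca' -> MATCH
  Pos 3: window 'ab' -> no
  Pos 4: window 'bd' -> no
  Pos 5: window 'da' -> MATCH
  Pos 6: window 'ad' -> no
  Pos 7: window 'dd' -> no
  Pos 8: window 'db' -> no
  Pos 9: window 'bd' -> no
  Pos 10: window 'db' -> no
  Pos 11: window 'bd' -> no
  Pos 12: window 'dd' -> no
  Pos 13: window 'd' -> no
Total matches: 2

2


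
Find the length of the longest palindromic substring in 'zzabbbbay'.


Scanning 'zzabbbbay' for palindromic substrings.
Substring at positions 2-7: 'abbbba'.
Check: reverse('abbbba') = 'abbbba' -> palindrome confirmed.
Neighbouring characters ('z' / 'y') break symmetry, so it cannot extend further.
No longer palindromic substring exists; longest length = 6

6


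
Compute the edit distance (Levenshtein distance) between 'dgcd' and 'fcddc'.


Building DP table for s1='dgcd' (len 4) and s2='fcddc' (len 5):
       f  c  d  d  c
    0  1  2  3  4  5
  d 1  1  2  2  3  4
  g 2  2  2  3  3  4
  c 3  3  2  3  4  3
  d 4  4  3  2  3  4
Edit distance = dp[4][5] = 4

4


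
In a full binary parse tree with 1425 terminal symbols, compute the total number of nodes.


Leaf nodes (terminals): 1425
Internal nodes = n - 1 = 1425 - 1 = 1424
Total = leaves + internal = 1425 + 1424 = 2849

2849


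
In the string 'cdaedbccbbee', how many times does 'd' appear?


Scanning 'cdaedbccbbee' for 'd':
  Position 1: 'd' -> MATCH (count: 1)
  Position 4: 'd' -> MATCH (count: 2)
Total occurrences of 'd': 2

2


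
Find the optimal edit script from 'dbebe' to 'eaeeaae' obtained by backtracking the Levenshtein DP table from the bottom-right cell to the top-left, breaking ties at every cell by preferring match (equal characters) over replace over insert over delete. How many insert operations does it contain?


Edit distance = 5. Backtracking from cell (5, 7) with preference match > replace > insert > delete,
then listing the resulting alignment 'dbebe' -> 'eaeeaae' left to right:
  Step 1: insert 'e' [insertion #1]
  Step 2: replace d->a
  Step 3: replace b->e
  Step 4: keep 'e'
  Step 5: insert 'a' [insertion #2]
  Step 6: replace b->a
  Step 7: keep 'e'
Total insertions: 2

2


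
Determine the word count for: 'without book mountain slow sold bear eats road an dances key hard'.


Counting words by splitting on spaces:
  Word 1: 'without'
  Word 2: 'book'
  Word 3: 'mountain'
  Word 4: 'slow'
  Word 5: 'sold'
  Word 6: 'bear'
  Word 7: 'eats'
  Word 8: 'road'
  Word 9: 'an'
  Word 10: 'dances'
  Word 11: 'key'
  Word 12: 'hard'
Total words: 12

12


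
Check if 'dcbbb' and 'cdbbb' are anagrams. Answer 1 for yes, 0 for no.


Sort characters of 'dcbbb': 'bbbcd'
Sort characters of 'cdbbb': 'bbbcd'
Sorted forms match -> they ARE anagrams
Result: 1

1


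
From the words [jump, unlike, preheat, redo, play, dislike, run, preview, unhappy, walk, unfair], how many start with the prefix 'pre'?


Checking each word for prefix 'pre':
  'jump' -> no (count: 0)
  'unlike' -> no (count: 0)
  'preheat' -> YES, starts with 'pre' (count: 1)
  'redo' -> no (count: 1)
  'play' -> no (count: 1)
  'dislike' -> no (count: 1)
  'run' -> no (count: 1)
  'preview' -> YES, starts with 'pre' (count: 2)
  'unhappy' -> no (count: 2)
  'walk' -> no (count: 2)
  'unfair' -> no (count: 2)
Total with prefix 'pre': 2

2


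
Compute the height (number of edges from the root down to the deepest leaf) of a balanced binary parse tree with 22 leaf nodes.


In a balanced binary tree with n leaves the deepest leaf is ceil(log2(n)) edges below the root.
log2(22) = 4.4594
ceil(4.4594) = 5
height (edges) = 5

5


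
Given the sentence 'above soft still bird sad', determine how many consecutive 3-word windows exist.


Word trigrams from [5] words:
  Trigram 1: (above soft still)
  Trigram 2: (soft still bird)
  Trigram 3: (still bird sad)
Total word trigrams: 5 - 2 = 3

3


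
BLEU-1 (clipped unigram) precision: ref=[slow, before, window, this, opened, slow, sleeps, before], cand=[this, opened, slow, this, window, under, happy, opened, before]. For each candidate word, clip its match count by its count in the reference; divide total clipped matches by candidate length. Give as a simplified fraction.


Reference word counts: {'before': 2, 'opened': 1, 'sleeps': 1, 'slow': 2, 'this': 1, 'window': 1}
Checking each candidate word (with clipping):
  'this' -> in reference (ref count 1, used 1/1) -> match (matches: 1)
  'opened' -> in reference (ref count 1, used 1/1) -> match (matches: 2)
  'slow' -> in reference (ref count 2, used 1/2) -> match (matches: 3)
  'this' -> ref count 1 already used up (1/1) -> clipped, no match (matches: 3)
  'window' -> in reference (ref count 1, used 1/1) -> match (matches: 4)
  'under' -> not in reference -> no match (matches: 4)
  'happy' -> not in reference -> no match (matches: 4)
  'opened' -> ref count 1 already used up (1/1) -> clipped, no match (matches: 4)
  'before' -> in reference (ref count 2, used 1/2) -> match (matches: 5)
Clipped matches: 5, Candidate length: 9
Precision = 5/9

5/9
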